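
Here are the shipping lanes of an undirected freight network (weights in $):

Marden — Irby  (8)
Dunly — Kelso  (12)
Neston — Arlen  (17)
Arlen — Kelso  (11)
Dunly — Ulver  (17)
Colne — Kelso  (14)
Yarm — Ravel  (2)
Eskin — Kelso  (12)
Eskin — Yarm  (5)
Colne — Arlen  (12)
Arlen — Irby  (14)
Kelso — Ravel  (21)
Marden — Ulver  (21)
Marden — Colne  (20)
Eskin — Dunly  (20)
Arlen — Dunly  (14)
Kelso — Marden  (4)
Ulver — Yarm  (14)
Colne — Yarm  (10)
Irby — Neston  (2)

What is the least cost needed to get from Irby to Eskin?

Settle nodes by increasing distance from Irby:
Irby: 0
Neston: 2  (via Irby)
Marden: 8  (via Irby)
Kelso: 12  (via Marden)
Arlen: 14  (via Irby)
Dunly: 24  (via Kelso)
Eskin: 24  (via Kelso)
Shortest route: Irby → Marden → Kelso → Eskin = $24.

$24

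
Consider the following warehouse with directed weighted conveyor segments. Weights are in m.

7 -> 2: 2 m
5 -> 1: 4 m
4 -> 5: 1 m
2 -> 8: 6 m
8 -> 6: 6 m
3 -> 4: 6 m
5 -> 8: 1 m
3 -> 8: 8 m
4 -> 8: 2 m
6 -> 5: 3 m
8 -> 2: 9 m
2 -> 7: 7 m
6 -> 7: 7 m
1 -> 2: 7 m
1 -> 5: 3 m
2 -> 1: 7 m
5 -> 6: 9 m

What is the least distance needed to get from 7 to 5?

12 m

Settle nodes by increasing distance from 7:
7: 0
2: 2  (via 7)
8: 8  (via 2)
1: 9  (via 2)
5: 12  (via 1)
Shortest route: 7–2–1–5 = 12 m.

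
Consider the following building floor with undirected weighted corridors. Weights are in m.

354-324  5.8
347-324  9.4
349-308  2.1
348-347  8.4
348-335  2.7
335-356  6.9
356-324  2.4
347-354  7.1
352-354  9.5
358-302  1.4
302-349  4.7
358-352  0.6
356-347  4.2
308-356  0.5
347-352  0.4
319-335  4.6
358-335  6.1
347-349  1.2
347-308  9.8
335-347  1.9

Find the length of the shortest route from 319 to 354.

13.6 m

Candidate routes:
319 → 335 → 347 → 354: 4.6+1.9+7.1 = 13.6
319 → 335 → 347 → 349 → 308 → 356 → 324 → 354: 4.6+1.9+1.2+2.1+0.5+2.4+5.8 = 18.5
319 → 335 → 347 → 352 → 354: 4.6+1.9+0.4+9.5 = 16.4
Cheapest is 319 → 335 → 347 → 354 at 13.6 m.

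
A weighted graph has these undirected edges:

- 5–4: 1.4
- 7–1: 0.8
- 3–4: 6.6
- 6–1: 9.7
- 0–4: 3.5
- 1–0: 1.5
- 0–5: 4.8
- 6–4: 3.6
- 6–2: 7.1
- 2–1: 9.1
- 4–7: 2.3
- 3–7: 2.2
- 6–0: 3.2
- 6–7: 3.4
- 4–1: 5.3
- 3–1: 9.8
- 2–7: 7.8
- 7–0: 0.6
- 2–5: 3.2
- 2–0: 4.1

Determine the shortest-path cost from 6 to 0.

Compare a few routes:
6–0: 3.2 = 3.2
6–7–0: 3.4+0.6 = 4
The minimum is 3.2 via 6–0.

3.2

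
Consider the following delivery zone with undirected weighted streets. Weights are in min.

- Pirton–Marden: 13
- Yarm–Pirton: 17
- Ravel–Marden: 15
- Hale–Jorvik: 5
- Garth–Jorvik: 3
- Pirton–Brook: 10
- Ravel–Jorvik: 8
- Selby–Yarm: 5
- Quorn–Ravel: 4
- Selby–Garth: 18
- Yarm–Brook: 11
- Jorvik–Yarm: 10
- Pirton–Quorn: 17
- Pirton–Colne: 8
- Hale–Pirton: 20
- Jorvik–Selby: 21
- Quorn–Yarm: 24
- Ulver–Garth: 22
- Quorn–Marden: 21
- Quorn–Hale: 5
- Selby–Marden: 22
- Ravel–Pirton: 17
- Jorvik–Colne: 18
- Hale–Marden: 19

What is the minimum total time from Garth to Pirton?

Running Dijkstra from Garth:
Garth: 0
Jorvik: 3  (via Garth)
Hale: 8  (via Jorvik)
Ravel: 11  (via Jorvik)
Yarm: 13  (via Jorvik)
Quorn: 13  (via Hale)
Selby: 18  (via Garth)
Colne: 21  (via Jorvik)
Ulver: 22  (via Garth)
Brook: 24  (via Yarm)
Marden: 26  (via Ravel)
Pirton: 28  (via Hale)
Shortest route: Garth → Jorvik → Hale → Pirton = 28 min.

28 min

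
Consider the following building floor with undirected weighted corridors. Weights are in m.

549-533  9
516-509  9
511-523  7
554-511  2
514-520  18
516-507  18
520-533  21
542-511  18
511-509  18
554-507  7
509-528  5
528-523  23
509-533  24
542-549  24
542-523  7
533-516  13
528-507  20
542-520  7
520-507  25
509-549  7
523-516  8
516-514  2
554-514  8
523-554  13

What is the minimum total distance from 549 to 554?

Candidate routes:
549 - 509 - 516 - 514 - 554: 7+9+2+8 = 26
549 - 533 - 516 - 514 - 554: 9+13+2+8 = 32
549 - 509 - 511 - 554: 7+18+2 = 27
The minimum is 26 m via 549 - 509 - 516 - 514 - 554.

26 m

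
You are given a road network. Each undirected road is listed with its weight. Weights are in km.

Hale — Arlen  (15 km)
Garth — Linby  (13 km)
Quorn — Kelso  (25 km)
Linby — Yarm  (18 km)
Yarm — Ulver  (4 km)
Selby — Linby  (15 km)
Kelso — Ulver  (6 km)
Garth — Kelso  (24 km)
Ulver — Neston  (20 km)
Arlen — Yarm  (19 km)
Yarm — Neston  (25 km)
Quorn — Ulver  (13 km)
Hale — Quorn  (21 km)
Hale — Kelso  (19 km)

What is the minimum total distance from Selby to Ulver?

Enumerating some paths:
Selby–Linby–Yarm–Neston–Ulver: 15+18+25+20 = 78
Selby–Linby–Garth–Kelso–Ulver: 15+13+24+6 = 58
Selby–Linby–Garth–Kelso–Quorn–Ulver: 15+13+24+25+13 = 90
Selby–Linby–Yarm–Ulver: 15+18+4 = 37
Cheapest is Selby–Linby–Yarm–Ulver at 37 km.

37 km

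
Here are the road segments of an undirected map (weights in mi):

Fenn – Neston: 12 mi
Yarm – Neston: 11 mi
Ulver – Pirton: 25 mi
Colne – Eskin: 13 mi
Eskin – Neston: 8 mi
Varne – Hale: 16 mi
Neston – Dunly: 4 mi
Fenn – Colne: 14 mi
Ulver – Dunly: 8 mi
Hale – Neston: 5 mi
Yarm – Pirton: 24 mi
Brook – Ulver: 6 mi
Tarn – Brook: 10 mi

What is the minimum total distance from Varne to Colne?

42 mi

Shortest distances from Varne:
Varne: 0
Hale: 16  (via Varne)
Neston: 21  (via Hale)
Dunly: 25  (via Neston)
Eskin: 29  (via Neston)
Yarm: 32  (via Neston)
Ulver: 33  (via Dunly)
Fenn: 33  (via Neston)
Brook: 39  (via Ulver)
Colne: 42  (via Eskin)
Shortest route: Varne → Hale → Neston → Eskin → Colne = 42 mi.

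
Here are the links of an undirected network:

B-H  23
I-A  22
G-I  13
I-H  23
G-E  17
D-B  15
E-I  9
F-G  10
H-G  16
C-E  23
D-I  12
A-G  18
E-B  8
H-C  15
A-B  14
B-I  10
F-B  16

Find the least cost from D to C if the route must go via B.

Best D to B: D–B costing 15
Shortest B→C: B–E–C = 31
Total via B: 15 + 31 = 46.

46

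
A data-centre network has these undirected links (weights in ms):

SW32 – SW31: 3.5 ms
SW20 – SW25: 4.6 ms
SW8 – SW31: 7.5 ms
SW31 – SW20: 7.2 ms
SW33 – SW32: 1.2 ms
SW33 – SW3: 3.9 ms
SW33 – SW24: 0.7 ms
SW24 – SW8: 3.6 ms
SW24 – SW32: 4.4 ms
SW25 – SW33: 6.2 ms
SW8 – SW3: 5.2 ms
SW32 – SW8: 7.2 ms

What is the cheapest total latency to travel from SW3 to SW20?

Running Dijkstra from SW3:
SW3: 0
SW33: 3.9  (via SW3)
SW24: 4.6  (via SW33)
SW32: 5.1  (via SW33)
SW8: 5.2  (via SW3)
SW31: 8.6  (via SW32)
SW25: 10.1  (via SW33)
SW20: 14.7  (via SW25)
Shortest route: SW3–SW33–SW25–SW20 = 14.7 ms.

14.7 ms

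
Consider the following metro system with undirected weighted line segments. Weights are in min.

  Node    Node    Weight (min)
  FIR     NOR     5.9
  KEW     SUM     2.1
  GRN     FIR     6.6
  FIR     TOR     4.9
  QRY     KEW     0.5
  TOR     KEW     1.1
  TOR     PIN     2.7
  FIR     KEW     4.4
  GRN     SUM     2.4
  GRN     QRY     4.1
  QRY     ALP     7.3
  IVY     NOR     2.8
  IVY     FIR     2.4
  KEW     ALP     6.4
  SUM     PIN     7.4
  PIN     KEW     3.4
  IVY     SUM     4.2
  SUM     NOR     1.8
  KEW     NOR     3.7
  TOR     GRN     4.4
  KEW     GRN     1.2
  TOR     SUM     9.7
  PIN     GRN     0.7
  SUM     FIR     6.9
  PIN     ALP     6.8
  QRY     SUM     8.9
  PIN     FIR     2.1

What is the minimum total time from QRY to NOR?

4.2 min

Settle nodes by increasing distance from QRY:
QRY: 0
KEW: 0.5  (via QRY)
TOR: 1.6  (via KEW)
GRN: 1.7  (via KEW)
PIN: 2.4  (via GRN)
SUM: 2.6  (via KEW)
NOR: 4.2  (via KEW)
Shortest route: QRY–KEW–NOR = 4.2 min.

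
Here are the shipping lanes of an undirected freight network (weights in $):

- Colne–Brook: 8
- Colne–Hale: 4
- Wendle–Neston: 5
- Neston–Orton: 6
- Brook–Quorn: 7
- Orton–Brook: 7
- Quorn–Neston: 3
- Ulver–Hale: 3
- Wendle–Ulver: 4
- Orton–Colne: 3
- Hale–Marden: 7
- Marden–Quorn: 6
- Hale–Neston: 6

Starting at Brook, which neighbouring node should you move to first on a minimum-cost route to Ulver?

Enumerating some paths:
Brook → Quorn → Neston → Hale → Ulver: 7+3+6+3 = 19
Brook → Orton → Colne → Hale → Ulver: 7+3+4+3 = 17
Brook → Quorn → Neston → Wendle → Ulver: 7+3+5+4 = 19
Brook → Colne → Hale → Ulver: 8+4+3 = 15
Cheapest is Brook → Colne → Hale → Ulver at $15.
So from Brook the first move is to Colne.

Colne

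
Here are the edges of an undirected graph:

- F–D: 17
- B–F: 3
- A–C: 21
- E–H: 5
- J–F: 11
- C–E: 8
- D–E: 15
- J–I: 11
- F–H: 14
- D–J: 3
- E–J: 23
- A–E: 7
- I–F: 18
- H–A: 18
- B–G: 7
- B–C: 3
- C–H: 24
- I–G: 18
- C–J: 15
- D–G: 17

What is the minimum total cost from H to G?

Settle nodes by increasing distance from H:
H: 0
E: 5  (via H)
A: 12  (via E)
C: 13  (via E)
F: 14  (via H)
B: 16  (via C)
D: 20  (via E)
G: 23  (via B)
Shortest route: H–E–C–B–G = 23.

23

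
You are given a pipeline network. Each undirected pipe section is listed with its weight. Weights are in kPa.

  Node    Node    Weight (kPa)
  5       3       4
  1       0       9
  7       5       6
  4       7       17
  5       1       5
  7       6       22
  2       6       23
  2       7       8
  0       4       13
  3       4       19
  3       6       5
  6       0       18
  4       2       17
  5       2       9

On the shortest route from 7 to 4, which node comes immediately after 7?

Enumerating some paths:
7 - 4: 17 = 17
7 - 5 - 3 - 4: 6+4+19 = 29
7 - 2 - 4: 8+17 = 25
The minimum is 17 kPa via 7 - 4.
So from 7 the first move is to 4.

4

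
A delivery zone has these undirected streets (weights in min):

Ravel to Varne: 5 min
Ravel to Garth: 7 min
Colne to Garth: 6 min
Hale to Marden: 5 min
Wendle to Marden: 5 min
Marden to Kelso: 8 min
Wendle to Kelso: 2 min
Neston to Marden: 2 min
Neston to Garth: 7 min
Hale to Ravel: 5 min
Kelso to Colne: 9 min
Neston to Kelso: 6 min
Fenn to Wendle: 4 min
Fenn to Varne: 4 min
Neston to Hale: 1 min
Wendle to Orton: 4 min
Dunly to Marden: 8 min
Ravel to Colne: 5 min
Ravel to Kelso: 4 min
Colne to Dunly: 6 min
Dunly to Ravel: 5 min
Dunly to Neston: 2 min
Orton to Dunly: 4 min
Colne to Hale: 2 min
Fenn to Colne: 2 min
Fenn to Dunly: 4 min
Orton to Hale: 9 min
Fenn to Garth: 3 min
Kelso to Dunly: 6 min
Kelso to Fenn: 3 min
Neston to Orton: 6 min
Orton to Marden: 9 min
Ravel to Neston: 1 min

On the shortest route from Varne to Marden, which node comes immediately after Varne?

Compare a few routes:
Varne–Ravel–Neston–Marden: 5+1+2 = 8
Varne–Fenn–Colne–Hale–Neston–Marden: 4+2+2+1+2 = 11
Varne–Ravel–Neston–Hale–Marden: 5+1+1+5 = 12
The minimum is 8 min via Varne–Ravel–Neston–Marden.
So from Varne the first move is to Ravel.

Ravel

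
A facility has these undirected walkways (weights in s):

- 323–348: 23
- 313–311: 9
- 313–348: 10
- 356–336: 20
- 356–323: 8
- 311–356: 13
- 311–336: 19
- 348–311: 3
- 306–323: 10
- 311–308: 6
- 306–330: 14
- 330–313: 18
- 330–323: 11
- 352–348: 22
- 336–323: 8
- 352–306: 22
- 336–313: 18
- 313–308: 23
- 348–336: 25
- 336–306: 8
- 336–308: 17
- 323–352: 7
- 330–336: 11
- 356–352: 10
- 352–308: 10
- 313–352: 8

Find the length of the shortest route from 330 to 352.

Candidate routes:
330 → 323 → 352: 11+7 = 18
330 → 313 → 352: 18+8 = 26
Cheapest is 330 → 323 → 352 at 18 s.

18 s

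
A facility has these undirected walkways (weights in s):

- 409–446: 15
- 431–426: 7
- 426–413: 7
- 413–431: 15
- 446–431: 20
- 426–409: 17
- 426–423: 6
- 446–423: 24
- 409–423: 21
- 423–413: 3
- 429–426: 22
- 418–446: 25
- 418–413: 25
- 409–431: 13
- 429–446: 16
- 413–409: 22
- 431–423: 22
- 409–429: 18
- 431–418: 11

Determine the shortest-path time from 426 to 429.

22 s

Running Dijkstra from 426:
426: 0
423: 6  (via 426)
413: 7  (via 426)
431: 7  (via 426)
409: 17  (via 426)
418: 18  (via 431)
429: 22  (via 426)
Shortest route: 426 → 429 = 22 s.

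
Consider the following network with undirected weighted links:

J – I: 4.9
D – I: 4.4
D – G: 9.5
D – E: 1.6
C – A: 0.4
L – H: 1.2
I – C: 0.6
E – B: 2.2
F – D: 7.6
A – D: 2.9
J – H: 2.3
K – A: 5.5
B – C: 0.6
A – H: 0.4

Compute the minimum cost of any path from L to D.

Settle nodes by increasing distance from L:
L: 0
H: 1.2  (via L)
A: 1.6  (via H)
C: 2  (via A)
B: 2.6  (via C)
I: 2.6  (via C)
J: 3.5  (via H)
D: 4.5  (via A)
Shortest route: L–H–A–D = 4.5.

4.5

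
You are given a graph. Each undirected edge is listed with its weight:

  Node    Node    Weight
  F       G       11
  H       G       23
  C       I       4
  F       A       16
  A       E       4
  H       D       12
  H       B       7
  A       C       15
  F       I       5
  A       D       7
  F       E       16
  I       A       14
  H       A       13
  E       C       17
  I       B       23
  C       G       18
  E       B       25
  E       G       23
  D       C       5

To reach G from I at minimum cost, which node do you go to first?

F

Enumerating some paths:
I - C - G: 4+18 = 22
I - F - G: 5+11 = 16
The minimum is 16 via I - F - G.
So from I the first move is to F.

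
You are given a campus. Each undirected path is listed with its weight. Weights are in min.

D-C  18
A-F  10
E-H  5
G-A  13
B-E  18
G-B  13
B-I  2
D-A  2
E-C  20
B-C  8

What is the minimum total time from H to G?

Compare a few routes:
H → E → C → B → G: 5+20+8+13 = 46
H → E → B → G: 5+18+13 = 36
H → E → C → D → A → G: 5+20+18+2+13 = 58
Cheapest is H → E → B → G at 36 min.

36 min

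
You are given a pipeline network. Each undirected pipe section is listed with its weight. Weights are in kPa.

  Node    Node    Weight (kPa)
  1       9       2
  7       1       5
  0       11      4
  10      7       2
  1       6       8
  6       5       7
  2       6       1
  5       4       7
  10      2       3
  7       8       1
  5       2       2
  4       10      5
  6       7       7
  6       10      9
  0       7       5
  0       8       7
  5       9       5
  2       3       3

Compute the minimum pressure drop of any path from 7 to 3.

8 kPa

Compare a few routes:
7–6–2–3: 7+1+3 = 11
7–10–2–3: 2+3+3 = 8
7–10–6–2–3: 2+9+1+3 = 15
7–1–6–2–3: 5+8+1+3 = 17
Cheapest is 7–10–2–3 at 8 kPa.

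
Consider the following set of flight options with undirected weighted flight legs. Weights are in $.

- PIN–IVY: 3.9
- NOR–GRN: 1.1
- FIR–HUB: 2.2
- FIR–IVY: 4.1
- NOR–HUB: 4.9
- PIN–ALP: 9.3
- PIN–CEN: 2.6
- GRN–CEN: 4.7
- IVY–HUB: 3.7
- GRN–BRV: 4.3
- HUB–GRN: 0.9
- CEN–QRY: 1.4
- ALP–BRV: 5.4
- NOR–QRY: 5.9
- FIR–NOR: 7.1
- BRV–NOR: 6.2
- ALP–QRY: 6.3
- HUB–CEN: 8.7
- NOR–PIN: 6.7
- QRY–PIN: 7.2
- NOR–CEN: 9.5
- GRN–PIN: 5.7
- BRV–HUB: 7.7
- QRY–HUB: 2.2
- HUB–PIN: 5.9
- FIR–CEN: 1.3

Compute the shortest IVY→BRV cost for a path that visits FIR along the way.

Shortest IVY→FIR: IVY–FIR = 4.1
Shortest FIR→BRV: FIR–HUB–GRN–BRV = 7.4
Total via FIR: 4.1 + 7.4 = $11.5.

$11.5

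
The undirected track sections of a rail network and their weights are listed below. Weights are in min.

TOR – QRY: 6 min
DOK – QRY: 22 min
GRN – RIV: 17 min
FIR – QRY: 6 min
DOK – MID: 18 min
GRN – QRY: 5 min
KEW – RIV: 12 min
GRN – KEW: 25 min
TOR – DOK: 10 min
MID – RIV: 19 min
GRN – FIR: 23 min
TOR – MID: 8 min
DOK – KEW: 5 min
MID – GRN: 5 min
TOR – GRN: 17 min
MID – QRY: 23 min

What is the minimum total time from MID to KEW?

23 min

Candidate routes:
MID - DOK - KEW: 18+5 = 23
MID - GRN - KEW: 5+25 = 30
Cheapest is MID - DOK - KEW at 23 min.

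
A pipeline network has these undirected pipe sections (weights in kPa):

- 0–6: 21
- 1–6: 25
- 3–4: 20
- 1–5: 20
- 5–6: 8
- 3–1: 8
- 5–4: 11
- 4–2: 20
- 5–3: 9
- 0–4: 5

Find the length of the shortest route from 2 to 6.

39 kPa

Running Dijkstra from 2:
2: 0
4: 20  (via 2)
0: 25  (via 4)
5: 31  (via 4)
6: 39  (via 5)
Shortest route: 2–4–5–6 = 39 kPa.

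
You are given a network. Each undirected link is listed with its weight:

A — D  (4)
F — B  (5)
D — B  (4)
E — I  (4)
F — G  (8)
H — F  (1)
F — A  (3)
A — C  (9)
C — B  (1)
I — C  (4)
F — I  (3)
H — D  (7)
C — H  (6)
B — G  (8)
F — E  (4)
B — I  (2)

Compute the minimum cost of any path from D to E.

10

Enumerating some paths:
D - B - I - E: 4+2+4 = 10
D - B - C - I - E: 4+1+4+4 = 13
D - A - F - E: 4+3+4 = 11
D - H - F - E: 7+1+4 = 12
Cheapest is D - B - I - E at 10.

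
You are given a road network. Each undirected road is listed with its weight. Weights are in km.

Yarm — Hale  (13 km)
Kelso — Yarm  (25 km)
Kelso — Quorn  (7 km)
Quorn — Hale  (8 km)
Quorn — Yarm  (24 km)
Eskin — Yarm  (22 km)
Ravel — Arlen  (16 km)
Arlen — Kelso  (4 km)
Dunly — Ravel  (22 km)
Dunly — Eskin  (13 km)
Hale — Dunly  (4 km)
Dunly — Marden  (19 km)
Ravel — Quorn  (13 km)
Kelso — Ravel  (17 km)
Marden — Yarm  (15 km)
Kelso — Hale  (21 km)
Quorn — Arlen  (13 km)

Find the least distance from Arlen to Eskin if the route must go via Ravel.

Shortest Arlen→Ravel: Arlen–Ravel = 16
Best Ravel to Eskin: Ravel–Dunly–Eskin costing 35
Total via Ravel: 16 + 35 = 51 km.

51 km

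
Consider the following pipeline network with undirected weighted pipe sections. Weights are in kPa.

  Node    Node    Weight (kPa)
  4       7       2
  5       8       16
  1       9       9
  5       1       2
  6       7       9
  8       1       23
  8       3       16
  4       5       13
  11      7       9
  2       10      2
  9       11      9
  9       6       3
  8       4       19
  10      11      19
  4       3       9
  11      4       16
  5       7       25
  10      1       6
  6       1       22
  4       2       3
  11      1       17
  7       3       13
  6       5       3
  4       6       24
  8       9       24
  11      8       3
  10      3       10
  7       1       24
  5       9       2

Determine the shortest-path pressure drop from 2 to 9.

Compare a few routes:
2–10–1–5–6–9: 2+6+2+3+3 = 16
2–10–1–5–9: 2+6+2+2 = 12
Cheapest is 2–10–1–5–9 at 12 kPa.

12 kPa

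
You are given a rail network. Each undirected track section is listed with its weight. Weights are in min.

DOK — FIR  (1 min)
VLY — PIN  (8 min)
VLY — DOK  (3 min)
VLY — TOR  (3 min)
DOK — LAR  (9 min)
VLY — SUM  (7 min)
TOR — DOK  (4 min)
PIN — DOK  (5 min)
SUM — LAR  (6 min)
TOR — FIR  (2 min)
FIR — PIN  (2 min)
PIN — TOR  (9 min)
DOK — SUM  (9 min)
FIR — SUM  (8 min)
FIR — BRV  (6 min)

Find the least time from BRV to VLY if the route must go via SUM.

21 min

Best BRV to SUM: BRV → FIR → SUM costing 14
Shortest SUM→VLY: SUM → VLY = 7
Total via SUM: 14 + 7 = 21 min.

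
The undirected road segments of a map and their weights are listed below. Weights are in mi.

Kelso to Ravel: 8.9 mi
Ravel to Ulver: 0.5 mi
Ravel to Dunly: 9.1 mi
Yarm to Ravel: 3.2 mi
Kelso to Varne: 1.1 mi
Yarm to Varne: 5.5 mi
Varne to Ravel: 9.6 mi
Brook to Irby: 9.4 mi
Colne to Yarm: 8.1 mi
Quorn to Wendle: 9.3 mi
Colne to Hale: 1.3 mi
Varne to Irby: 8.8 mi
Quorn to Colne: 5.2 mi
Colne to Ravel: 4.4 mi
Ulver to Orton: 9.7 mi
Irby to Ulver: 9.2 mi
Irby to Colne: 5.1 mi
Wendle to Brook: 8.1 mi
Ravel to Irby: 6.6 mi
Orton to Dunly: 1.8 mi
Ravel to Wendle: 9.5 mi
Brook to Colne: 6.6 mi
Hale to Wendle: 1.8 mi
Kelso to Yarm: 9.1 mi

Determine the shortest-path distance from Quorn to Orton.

Candidate routes:
Quorn - Colne - Yarm - Ravel - Ulver - Orton: 5.2+8.1+3.2+0.5+9.7 = 26.7
Quorn - Colne - Ravel - Dunly - Orton: 5.2+4.4+9.1+1.8 = 20.5
Quorn - Colne - Ravel - Ulver - Orton: 5.2+4.4+0.5+9.7 = 19.8
Cheapest is Quorn - Colne - Ravel - Ulver - Orton at 19.8 mi.

19.8 mi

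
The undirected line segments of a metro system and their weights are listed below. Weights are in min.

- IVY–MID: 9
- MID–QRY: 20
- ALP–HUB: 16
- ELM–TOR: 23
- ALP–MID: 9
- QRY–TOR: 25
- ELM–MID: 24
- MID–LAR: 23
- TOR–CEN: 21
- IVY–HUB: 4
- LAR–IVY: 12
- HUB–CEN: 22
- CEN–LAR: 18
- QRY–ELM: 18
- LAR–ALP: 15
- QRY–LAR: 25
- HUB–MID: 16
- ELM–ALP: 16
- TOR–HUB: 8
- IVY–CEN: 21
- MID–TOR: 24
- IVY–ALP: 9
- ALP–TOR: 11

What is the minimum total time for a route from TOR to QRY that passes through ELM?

Shortest TOR→ELM: TOR → ELM = 23
Best ELM to QRY: ELM → QRY costing 18
Total via ELM: 23 + 18 = 41 min.

41 min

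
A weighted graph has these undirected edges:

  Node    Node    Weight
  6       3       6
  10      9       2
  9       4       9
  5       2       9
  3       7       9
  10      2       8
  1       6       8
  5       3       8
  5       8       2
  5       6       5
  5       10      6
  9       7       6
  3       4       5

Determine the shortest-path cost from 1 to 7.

Running Dijkstra from 1:
1: 0
6: 8  (via 1)
5: 13  (via 6)
3: 14  (via 6)
8: 15  (via 5)
4: 19  (via 3)
10: 19  (via 5)
9: 21  (via 10)
2: 22  (via 5)
7: 23  (via 3)
Shortest route: 1 → 6 → 3 → 7 = 23.

23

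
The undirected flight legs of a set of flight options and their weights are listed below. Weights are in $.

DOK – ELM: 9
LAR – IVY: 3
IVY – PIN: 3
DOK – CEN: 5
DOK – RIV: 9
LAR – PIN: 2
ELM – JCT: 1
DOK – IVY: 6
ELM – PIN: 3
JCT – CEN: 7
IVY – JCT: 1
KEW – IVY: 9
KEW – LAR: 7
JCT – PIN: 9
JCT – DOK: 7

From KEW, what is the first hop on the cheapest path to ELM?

IVY

Enumerating some paths:
KEW–IVY–JCT–ELM: 9+1+1 = 11
KEW–LAR–PIN–ELM: 7+2+3 = 12
KEW–LAR–PIN–IVY–JCT–ELM: 7+2+3+1+1 = 14
KEW–LAR–IVY–JCT–ELM: 7+3+1+1 = 12
Cheapest is KEW–IVY–JCT–ELM at $11.
So from KEW the first move is to IVY.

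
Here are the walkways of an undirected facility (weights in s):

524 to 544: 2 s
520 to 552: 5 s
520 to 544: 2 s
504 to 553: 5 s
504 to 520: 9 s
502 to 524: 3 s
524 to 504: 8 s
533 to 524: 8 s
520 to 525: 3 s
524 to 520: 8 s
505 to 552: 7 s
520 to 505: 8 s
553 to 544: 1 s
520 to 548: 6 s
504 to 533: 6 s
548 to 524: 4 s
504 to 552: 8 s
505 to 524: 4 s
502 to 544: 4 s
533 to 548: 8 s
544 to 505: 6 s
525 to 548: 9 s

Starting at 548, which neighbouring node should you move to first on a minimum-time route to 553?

Candidate routes:
548–520–544–553: 6+2+1 = 9
548–524–544–553: 4+2+1 = 7
Cheapest is 548–524–544–553 at 7 s.
So from 548 the first move is to 524.

524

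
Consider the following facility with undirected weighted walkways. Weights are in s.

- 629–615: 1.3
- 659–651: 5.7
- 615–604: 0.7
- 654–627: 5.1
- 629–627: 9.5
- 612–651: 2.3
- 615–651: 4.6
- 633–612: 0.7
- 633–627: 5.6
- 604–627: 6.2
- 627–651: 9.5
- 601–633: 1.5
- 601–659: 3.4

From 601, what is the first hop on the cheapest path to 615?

633

Enumerating some paths:
601 → 633 → 612 → 651 → 615: 1.5+0.7+2.3+4.6 = 9.1
601 → 633 → 627 → 629 → 615: 1.5+5.6+9.5+1.3 = 17.9
601 → 633 → 627 → 604 → 615: 1.5+5.6+6.2+0.7 = 14
601 → 659 → 651 → 615: 3.4+5.7+4.6 = 13.7
The minimum is 9.1 s via 601 → 633 → 612 → 651 → 615.
So from 601 the first move is to 633.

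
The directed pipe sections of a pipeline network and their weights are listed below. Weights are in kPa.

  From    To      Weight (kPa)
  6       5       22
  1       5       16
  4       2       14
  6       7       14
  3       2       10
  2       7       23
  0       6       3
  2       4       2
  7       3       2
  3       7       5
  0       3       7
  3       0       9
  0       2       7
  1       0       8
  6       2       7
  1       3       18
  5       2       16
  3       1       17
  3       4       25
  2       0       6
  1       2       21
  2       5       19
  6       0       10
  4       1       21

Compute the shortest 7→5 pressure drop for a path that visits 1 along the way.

35 kPa

Best 7 to 1: 7–3–1 costing 19
Best 1 to 5: 1–5 costing 16
Total via 1: 19 + 16 = 35 kPa.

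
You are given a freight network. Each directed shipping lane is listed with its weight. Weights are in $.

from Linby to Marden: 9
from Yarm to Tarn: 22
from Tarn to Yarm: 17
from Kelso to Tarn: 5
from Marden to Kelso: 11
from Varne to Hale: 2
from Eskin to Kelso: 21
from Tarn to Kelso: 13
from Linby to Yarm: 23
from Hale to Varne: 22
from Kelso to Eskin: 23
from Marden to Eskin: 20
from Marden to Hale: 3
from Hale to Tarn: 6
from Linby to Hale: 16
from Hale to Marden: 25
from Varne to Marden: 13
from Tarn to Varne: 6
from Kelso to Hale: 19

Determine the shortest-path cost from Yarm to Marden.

Shortest distances from Yarm:
Yarm: 0
Tarn: 22  (via Yarm)
Varne: 28  (via Tarn)
Hale: 30  (via Varne)
Kelso: 35  (via Tarn)
Marden: 41  (via Varne)
Shortest route: Yarm–Tarn–Varne–Marden = $41.

$41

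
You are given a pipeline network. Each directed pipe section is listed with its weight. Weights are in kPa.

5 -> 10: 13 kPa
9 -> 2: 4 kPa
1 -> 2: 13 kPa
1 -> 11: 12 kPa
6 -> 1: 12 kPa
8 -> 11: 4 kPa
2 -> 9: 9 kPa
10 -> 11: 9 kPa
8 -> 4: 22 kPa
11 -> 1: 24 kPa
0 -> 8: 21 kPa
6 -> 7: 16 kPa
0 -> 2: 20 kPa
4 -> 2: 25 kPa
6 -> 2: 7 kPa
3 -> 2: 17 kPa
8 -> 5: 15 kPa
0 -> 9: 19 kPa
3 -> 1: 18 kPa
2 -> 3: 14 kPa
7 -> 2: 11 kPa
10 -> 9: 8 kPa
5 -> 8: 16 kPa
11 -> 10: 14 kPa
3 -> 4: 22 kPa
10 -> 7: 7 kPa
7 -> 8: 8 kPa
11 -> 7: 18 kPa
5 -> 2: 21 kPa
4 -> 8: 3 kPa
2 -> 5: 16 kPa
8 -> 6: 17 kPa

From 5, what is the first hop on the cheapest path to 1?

Compare a few routes:
5 - 8 - 6 - 1: 16+17+12 = 45
5 - 8 - 11 - 1: 16+4+24 = 44
The minimum is 44 kPa via 5 - 8 - 11 - 1.
So from 5 the first move is to 8.

8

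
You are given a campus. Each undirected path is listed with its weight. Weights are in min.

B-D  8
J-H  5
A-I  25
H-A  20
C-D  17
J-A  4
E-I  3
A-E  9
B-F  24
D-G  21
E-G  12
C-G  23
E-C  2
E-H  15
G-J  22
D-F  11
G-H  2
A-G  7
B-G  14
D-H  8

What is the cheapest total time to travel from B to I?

Compare a few routes:
B → D → H → G → E → I: 8+8+2+12+3 = 33
B → G → A → E → I: 14+7+9+3 = 33
B → D → C → E → I: 8+17+2+3 = 30
B → G → E → I: 14+12+3 = 29
The minimum is 29 min via B → G → E → I.

29 min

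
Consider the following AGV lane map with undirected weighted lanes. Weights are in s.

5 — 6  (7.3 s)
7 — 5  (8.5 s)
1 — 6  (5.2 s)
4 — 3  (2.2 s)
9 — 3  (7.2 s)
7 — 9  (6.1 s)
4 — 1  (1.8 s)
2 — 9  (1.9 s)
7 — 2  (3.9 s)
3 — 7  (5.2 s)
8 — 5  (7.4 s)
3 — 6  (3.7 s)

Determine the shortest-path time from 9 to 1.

Enumerating some paths:
9 - 2 - 7 - 3 - 4 - 1: 1.9+3.9+5.2+2.2+1.8 = 15
9 - 3 - 4 - 1: 7.2+2.2+1.8 = 11.2
The minimum is 11.2 s via 9 - 3 - 4 - 1.

11.2 s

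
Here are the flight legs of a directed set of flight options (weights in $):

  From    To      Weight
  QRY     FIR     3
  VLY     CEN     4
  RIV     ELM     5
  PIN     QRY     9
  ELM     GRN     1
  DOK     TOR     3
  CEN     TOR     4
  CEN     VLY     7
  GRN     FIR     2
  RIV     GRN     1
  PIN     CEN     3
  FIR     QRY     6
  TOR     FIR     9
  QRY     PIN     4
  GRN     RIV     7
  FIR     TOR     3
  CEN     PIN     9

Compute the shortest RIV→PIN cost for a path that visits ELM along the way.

$18

Best RIV to ELM: RIV → ELM costing 5
Best ELM to PIN: ELM → GRN → FIR → QRY → PIN costing 13
Total via ELM: 5 + 13 = $18.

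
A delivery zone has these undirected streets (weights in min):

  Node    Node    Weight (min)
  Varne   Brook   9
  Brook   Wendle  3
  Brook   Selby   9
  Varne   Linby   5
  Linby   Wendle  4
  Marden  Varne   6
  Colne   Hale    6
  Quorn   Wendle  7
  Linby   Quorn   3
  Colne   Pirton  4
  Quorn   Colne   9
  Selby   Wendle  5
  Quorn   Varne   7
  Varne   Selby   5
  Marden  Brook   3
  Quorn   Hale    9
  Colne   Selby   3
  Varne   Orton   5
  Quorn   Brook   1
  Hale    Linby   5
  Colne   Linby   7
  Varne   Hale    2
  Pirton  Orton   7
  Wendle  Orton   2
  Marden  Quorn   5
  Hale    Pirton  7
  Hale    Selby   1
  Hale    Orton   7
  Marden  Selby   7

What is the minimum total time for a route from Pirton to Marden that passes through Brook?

Best Pirton to Brook: Pirton → Orton → Wendle → Brook costing 12
Shortest Brook→Marden: Brook → Marden = 3
Total via Brook: 12 + 3 = 15 min.

15 min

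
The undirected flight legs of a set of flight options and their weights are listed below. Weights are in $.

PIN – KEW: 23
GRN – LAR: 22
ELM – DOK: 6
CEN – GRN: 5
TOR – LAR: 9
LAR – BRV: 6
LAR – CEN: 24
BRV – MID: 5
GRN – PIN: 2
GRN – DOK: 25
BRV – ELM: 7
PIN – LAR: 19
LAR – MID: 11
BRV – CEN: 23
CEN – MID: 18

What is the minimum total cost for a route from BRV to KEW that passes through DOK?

$63

Shortest BRV→DOK: BRV → ELM → DOK = 13
Best DOK to KEW: DOK → GRN → PIN → KEW costing 50
Total via DOK: 13 + 50 = $63.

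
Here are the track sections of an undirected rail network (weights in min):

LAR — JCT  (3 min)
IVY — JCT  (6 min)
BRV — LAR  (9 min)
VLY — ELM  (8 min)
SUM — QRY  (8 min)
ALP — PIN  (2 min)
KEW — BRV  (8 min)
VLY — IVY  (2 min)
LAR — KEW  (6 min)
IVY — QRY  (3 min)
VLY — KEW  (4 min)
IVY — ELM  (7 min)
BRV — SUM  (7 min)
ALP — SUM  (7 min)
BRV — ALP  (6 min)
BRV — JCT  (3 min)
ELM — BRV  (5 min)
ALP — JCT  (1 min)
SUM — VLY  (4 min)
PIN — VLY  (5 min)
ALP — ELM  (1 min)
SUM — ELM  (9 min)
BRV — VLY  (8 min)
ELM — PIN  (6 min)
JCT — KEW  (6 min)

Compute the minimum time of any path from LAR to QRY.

Shortest distances from LAR:
LAR: 0
JCT: 3  (via LAR)
ALP: 4  (via JCT)
ELM: 5  (via ALP)
KEW: 6  (via LAR)
PIN: 6  (via ALP)
BRV: 6  (via JCT)
IVY: 9  (via JCT)
VLY: 10  (via KEW)
SUM: 11  (via ALP)
QRY: 12  (via IVY)
Shortest route: LAR–JCT–IVY–QRY = 12 min.

12 min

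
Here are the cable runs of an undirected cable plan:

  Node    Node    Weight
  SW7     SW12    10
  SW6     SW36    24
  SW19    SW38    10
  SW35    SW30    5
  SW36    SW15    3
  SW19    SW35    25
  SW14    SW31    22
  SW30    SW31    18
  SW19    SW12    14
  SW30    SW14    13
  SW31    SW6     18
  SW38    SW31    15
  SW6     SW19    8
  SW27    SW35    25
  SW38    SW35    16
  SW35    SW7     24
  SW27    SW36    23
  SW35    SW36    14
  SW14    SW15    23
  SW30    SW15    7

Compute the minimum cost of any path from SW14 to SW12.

52

Compare a few routes:
SW14–SW30–SW35–SW19–SW12: 13+5+25+14 = 57
SW14–SW30–SW35–SW7–SW12: 13+5+24+10 = 52
SW14–SW30–SW35–SW38–SW19–SW12: 13+5+16+10+14 = 58
Cheapest is SW14–SW30–SW35–SW7–SW12 at 52.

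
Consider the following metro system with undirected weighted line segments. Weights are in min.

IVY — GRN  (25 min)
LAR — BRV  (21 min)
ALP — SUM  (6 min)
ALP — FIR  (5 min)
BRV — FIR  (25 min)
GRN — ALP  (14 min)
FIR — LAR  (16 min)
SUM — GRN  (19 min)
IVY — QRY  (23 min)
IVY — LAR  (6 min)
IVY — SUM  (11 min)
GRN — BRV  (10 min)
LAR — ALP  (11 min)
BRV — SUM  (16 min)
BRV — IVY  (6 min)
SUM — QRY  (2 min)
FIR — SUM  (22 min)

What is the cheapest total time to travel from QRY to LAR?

19 min

Settle nodes by increasing distance from QRY:
QRY: 0
SUM: 2  (via QRY)
ALP: 8  (via SUM)
FIR: 13  (via ALP)
IVY: 13  (via SUM)
BRV: 18  (via SUM)
LAR: 19  (via ALP)
Shortest route: QRY → SUM → ALP → LAR = 19 min.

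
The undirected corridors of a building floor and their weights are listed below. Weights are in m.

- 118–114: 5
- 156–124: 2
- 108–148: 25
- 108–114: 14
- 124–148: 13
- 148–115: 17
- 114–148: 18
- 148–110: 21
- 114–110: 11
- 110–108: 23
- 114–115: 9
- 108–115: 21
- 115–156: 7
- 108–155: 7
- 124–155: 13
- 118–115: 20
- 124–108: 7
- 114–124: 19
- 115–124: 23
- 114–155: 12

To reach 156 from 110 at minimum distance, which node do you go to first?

114

Candidate routes:
110–114–115–156: 11+9+7 = 27
110–114–124–156: 11+19+2 = 32
110–114–108–124–156: 11+14+7+2 = 34
110–108–124–156: 23+7+2 = 32
Cheapest is 110–114–115–156 at 27 m.
So from 110 the first move is to 114.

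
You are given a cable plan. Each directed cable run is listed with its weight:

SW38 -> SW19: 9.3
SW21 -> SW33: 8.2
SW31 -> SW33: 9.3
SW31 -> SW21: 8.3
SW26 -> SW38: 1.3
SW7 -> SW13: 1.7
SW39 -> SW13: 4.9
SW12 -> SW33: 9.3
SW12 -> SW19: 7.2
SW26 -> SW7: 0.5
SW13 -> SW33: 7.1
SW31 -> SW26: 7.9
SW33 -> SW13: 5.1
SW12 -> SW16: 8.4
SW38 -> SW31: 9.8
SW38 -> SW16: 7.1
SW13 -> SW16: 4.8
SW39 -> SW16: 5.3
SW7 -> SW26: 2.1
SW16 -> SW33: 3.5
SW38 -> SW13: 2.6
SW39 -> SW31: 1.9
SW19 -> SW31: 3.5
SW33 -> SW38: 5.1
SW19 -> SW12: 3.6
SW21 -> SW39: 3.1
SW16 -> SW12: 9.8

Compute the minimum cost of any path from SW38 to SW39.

21.2

Candidate routes:
SW38–SW31–SW21–SW39: 9.8+8.3+3.1 = 21.2
SW38–SW19–SW31–SW21–SW39: 9.3+3.5+8.3+3.1 = 24.2
SW38–SW13–SW16–SW12–SW19–SW31–SW21–SW39: 2.6+4.8+9.8+7.2+3.5+8.3+3.1 = 39.3
SW38–SW16–SW12–SW19–SW31–SW21–SW39: 7.1+9.8+7.2+3.5+8.3+3.1 = 39
Cheapest is SW38–SW31–SW21–SW39 at 21.2.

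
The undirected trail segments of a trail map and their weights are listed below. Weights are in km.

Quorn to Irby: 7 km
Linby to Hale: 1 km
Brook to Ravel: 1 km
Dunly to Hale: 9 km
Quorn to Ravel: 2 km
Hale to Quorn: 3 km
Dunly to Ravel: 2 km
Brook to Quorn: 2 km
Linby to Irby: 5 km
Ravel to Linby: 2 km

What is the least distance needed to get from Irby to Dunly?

Candidate routes:
Irby - Linby - Ravel - Dunly: 5+2+2 = 9
Irby - Quorn - Brook - Ravel - Dunly: 7+2+1+2 = 12
Irby - Quorn - Ravel - Dunly: 7+2+2 = 11
Irby - Linby - Hale - Quorn - Ravel - Dunly: 5+1+3+2+2 = 13
Cheapest is Irby - Linby - Ravel - Dunly at 9 km.

9 km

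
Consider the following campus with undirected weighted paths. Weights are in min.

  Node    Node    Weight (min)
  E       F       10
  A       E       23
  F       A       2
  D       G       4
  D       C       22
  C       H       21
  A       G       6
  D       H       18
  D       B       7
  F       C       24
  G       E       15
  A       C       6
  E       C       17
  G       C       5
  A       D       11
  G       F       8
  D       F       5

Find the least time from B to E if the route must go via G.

Shortest B→G: B–D–G = 11
Best G to E: G–E costing 15
Total via G: 11 + 15 = 26 min.

26 min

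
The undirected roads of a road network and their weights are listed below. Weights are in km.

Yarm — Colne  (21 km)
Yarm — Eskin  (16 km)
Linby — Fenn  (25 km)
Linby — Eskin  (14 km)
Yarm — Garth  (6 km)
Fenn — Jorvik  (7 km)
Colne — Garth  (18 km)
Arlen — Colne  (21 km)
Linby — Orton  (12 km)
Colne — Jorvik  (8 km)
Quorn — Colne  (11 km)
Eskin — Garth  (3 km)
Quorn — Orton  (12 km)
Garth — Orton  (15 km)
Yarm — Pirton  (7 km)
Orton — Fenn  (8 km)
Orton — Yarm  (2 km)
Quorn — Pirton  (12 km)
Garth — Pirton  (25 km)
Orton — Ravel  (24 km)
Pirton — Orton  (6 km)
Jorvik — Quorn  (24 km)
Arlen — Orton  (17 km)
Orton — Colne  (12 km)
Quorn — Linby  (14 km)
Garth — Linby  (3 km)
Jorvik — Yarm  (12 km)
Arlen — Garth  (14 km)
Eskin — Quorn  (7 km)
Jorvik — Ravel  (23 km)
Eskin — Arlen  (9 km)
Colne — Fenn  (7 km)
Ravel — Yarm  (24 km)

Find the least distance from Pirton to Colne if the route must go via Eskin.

Best Pirton to Eskin: Pirton–Yarm–Garth–Eskin costing 16
Best Eskin to Colne: Eskin–Quorn–Colne costing 18
Total via Eskin: 16 + 18 = 34 km.

34 km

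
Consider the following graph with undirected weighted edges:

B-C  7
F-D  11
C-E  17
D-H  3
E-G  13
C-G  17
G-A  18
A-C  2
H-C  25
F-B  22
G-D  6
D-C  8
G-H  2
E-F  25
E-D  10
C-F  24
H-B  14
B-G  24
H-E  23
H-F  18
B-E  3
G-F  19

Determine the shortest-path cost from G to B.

16

Enumerating some paths:
G–D–E–B: 6+10+3 = 19
G–H–D–C–B: 2+3+8+7 = 20
G–H–D–E–B: 2+3+10+3 = 18
G–H–B: 2+14 = 16
Cheapest is G–H–B at 16.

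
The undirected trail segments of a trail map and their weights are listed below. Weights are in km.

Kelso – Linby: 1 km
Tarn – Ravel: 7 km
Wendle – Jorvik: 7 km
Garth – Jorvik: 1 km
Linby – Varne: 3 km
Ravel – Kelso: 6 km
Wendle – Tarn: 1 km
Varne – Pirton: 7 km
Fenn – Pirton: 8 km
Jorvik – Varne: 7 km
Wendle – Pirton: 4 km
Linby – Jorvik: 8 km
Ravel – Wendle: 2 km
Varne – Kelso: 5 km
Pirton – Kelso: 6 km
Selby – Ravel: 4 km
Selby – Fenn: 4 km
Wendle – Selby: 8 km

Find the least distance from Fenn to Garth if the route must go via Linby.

Best Fenn to Linby: Fenn → Pirton → Kelso → Linby costing 15
Shortest Linby→Garth: Linby → Jorvik → Garth = 9
Total via Linby: 15 + 9 = 24 km.

24 km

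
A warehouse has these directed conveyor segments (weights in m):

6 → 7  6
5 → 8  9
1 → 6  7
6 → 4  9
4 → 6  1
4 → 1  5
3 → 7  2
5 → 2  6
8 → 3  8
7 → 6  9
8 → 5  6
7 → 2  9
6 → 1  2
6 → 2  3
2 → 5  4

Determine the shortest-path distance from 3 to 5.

15 m

Settle nodes by increasing distance from 3:
3: 0
7: 2  (via 3)
2: 11  (via 7)
6: 11  (via 7)
1: 13  (via 6)
5: 15  (via 2)
Shortest route: 3–7–2–5 = 15 m.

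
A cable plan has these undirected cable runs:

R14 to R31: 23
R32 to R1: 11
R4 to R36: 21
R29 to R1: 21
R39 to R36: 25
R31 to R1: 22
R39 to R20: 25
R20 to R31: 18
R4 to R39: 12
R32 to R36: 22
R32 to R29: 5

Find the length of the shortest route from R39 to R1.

Settle nodes by increasing distance from R39:
R39: 0
R4: 12  (via R39)
R36: 25  (via R39)
R20: 25  (via R39)
R31: 43  (via R20)
R32: 47  (via R36)
R29: 52  (via R32)
R1: 58  (via R32)
Shortest route: R39 → R36 → R32 → R1 = 58.

58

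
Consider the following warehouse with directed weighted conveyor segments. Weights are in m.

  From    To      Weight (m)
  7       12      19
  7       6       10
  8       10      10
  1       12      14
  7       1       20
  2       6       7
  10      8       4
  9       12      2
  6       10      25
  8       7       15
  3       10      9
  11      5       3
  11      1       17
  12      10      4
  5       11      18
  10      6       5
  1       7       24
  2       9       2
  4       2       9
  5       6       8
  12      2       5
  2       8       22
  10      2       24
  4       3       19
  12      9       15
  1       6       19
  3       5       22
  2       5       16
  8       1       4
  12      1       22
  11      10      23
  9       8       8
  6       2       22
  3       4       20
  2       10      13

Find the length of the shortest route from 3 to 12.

31 m

Candidate routes:
3 - 4 - 2 - 9 - 12: 20+9+2+2 = 33
3 - 10 - 8 - 1 - 12: 9+4+4+14 = 31
Cheapest is 3 - 10 - 8 - 1 - 12 at 31 m.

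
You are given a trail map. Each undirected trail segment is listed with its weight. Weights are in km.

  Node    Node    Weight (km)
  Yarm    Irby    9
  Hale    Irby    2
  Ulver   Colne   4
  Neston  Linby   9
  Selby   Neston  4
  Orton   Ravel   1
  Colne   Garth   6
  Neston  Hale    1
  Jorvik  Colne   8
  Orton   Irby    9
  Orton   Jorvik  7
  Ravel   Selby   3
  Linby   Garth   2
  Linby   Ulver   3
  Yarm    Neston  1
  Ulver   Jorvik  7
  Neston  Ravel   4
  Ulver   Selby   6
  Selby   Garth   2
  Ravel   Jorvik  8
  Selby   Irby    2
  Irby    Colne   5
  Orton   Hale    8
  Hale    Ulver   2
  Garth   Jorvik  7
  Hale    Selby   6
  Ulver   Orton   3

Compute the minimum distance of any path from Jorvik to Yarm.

Candidate routes:
Jorvik–Ravel–Neston–Yarm: 8+4+1 = 13
Jorvik–Orton–Ravel–Neston–Yarm: 7+1+4+1 = 13
Jorvik–Ulver–Hale–Neston–Yarm: 7+2+1+1 = 11
The minimum is 11 km via Jorvik–Ulver–Hale–Neston–Yarm.

11 km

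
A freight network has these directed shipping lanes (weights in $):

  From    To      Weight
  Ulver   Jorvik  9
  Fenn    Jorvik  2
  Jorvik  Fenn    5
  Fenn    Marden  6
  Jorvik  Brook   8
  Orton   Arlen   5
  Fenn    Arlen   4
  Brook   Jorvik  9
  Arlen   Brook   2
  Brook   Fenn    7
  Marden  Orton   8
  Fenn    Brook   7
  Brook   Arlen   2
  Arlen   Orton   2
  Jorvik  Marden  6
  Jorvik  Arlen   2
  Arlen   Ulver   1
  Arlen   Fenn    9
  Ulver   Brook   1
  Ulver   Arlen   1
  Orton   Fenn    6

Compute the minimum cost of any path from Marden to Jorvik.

$16

Compare a few routes:
Marden - Orton - Arlen - Ulver - Brook - Fenn - Jorvik: 8+5+1+1+7+2 = 24
Marden - Orton - Fenn - Jorvik: 8+6+2 = 16
Marden - Orton - Arlen - Ulver - Jorvik: 8+5+1+9 = 23
Marden - Orton - Arlen - Ulver - Brook - Jorvik: 8+5+1+1+9 = 24
The minimum is $16 via Marden - Orton - Fenn - Jorvik.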